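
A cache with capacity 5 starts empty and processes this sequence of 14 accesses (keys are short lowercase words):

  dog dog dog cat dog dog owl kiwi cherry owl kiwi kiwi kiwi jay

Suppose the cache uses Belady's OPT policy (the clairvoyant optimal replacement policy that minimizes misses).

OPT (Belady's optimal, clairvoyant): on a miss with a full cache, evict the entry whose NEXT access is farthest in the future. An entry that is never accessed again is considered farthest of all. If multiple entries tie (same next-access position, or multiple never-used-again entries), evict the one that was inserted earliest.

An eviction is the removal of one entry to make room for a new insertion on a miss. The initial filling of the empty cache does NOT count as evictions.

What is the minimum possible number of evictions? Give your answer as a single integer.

Answer: 1

Derivation:
OPT (Belady) simulation (capacity=5):
  1. access dog: MISS. Cache: [dog]
  2. access dog: HIT. Next use of dog: step 3. Cache: [dog]
  3. access dog: HIT. Next use of dog: step 5. Cache: [dog]
  4. access cat: MISS. Cache: [dog cat]
  5. access dog: HIT. Next use of dog: step 6. Cache: [dog cat]
  6. access dog: HIT. Next use of dog: never. Cache: [dog cat]
  7. access owl: MISS. Cache: [dog cat owl]
  8. access kiwi: MISS. Cache: [dog cat owl kiwi]
  9. access cherry: MISS. Cache: [dog cat owl kiwi cherry]
  10. access owl: HIT. Next use of owl: never. Cache: [dog cat owl kiwi cherry]
  11. access kiwi: HIT. Next use of kiwi: step 12. Cache: [dog cat owl kiwi cherry]
  12. access kiwi: HIT. Next use of kiwi: step 13. Cache: [dog cat owl kiwi cherry]
  13. access kiwi: HIT. Next use of kiwi: never. Cache: [dog cat owl kiwi cherry]
  14. access jay: MISS, evict dog (next use: never). Cache: [cat owl kiwi cherry jay]
Total: 8 hits, 6 misses, 1 evictions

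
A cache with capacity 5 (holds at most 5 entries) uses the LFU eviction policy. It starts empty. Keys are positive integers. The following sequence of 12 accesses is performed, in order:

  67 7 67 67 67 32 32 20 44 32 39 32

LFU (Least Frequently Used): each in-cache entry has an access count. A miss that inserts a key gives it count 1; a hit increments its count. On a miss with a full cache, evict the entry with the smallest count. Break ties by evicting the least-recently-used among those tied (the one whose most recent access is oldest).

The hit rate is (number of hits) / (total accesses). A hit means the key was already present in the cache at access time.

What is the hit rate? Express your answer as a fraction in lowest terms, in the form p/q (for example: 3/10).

LFU simulation (capacity=5):
  1. access 67: MISS. Cache: [67(c=1)]
  2. access 7: MISS. Cache: [67(c=1) 7(c=1)]
  3. access 67: HIT, count now 2. Cache: [7(c=1) 67(c=2)]
  4. access 67: HIT, count now 3. Cache: [7(c=1) 67(c=3)]
  5. access 67: HIT, count now 4. Cache: [7(c=1) 67(c=4)]
  6. access 32: MISS. Cache: [7(c=1) 32(c=1) 67(c=4)]
  7. access 32: HIT, count now 2. Cache: [7(c=1) 32(c=2) 67(c=4)]
  8. access 20: MISS. Cache: [7(c=1) 20(c=1) 32(c=2) 67(c=4)]
  9. access 44: MISS. Cache: [7(c=1) 20(c=1) 44(c=1) 32(c=2) 67(c=4)]
  10. access 32: HIT, count now 3. Cache: [7(c=1) 20(c=1) 44(c=1) 32(c=3) 67(c=4)]
  11. access 39: MISS, evict 7(c=1). Cache: [20(c=1) 44(c=1) 39(c=1) 32(c=3) 67(c=4)]
  12. access 32: HIT, count now 4. Cache: [20(c=1) 44(c=1) 39(c=1) 67(c=4) 32(c=4)]
Total: 6 hits, 6 misses, 1 evictions

Hit rate = 6/12 = 1/2

Answer: 1/2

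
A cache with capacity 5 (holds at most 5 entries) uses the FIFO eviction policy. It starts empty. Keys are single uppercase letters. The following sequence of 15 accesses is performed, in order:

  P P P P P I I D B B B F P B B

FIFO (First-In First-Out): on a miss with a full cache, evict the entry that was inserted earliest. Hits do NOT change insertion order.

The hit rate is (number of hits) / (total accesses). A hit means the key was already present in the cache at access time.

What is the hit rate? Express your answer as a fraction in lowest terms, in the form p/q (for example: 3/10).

Answer: 2/3

Derivation:
FIFO simulation (capacity=5):
  1. access P: MISS. Cache (old->new): [P]
  2. access P: HIT. Cache (old->new): [P]
  3. access P: HIT. Cache (old->new): [P]
  4. access P: HIT. Cache (old->new): [P]
  5. access P: HIT. Cache (old->new): [P]
  6. access I: MISS. Cache (old->new): [P I]
  7. access I: HIT. Cache (old->new): [P I]
  8. access D: MISS. Cache (old->new): [P I D]
  9. access B: MISS. Cache (old->new): [P I D B]
  10. access B: HIT. Cache (old->new): [P I D B]
  11. access B: HIT. Cache (old->new): [P I D B]
  12. access F: MISS. Cache (old->new): [P I D B F]
  13. access P: HIT. Cache (old->new): [P I D B F]
  14. access B: HIT. Cache (old->new): [P I D B F]
  15. access B: HIT. Cache (old->new): [P I D B F]
Total: 10 hits, 5 misses, 0 evictions

Hit rate = 10/15 = 2/3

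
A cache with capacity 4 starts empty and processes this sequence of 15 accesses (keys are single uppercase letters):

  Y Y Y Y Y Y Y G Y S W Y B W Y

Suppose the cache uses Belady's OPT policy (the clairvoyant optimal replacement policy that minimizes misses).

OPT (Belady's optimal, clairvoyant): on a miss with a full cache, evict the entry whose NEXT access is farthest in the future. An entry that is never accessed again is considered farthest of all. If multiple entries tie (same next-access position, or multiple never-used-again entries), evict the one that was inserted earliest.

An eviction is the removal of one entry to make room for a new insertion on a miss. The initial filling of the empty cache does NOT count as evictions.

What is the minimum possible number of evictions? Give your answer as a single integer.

Answer: 1

Derivation:
OPT (Belady) simulation (capacity=4):
  1. access Y: MISS. Cache: [Y]
  2. access Y: HIT. Next use of Y: step 3. Cache: [Y]
  3. access Y: HIT. Next use of Y: step 4. Cache: [Y]
  4. access Y: HIT. Next use of Y: step 5. Cache: [Y]
  5. access Y: HIT. Next use of Y: step 6. Cache: [Y]
  6. access Y: HIT. Next use of Y: step 7. Cache: [Y]
  7. access Y: HIT. Next use of Y: step 9. Cache: [Y]
  8. access G: MISS. Cache: [Y G]
  9. access Y: HIT. Next use of Y: step 12. Cache: [Y G]
  10. access S: MISS. Cache: [Y G S]
  11. access W: MISS. Cache: [Y G S W]
  12. access Y: HIT. Next use of Y: step 15. Cache: [Y G S W]
  13. access B: MISS, evict G (next use: never). Cache: [Y S W B]
  14. access W: HIT. Next use of W: never. Cache: [Y S W B]
  15. access Y: HIT. Next use of Y: never. Cache: [Y S W B]
Total: 10 hits, 5 misses, 1 evictions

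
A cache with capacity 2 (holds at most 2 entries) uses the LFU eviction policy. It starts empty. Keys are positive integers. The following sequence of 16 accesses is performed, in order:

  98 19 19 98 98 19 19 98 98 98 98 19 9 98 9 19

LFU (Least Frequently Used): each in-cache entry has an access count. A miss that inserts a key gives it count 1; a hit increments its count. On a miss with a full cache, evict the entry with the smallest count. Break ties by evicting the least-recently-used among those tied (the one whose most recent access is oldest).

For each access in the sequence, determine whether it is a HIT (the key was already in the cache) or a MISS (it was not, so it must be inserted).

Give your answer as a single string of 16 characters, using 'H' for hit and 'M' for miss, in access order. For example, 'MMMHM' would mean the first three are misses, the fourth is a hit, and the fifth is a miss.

LFU simulation (capacity=2):
  1. access 98: MISS. Cache: [98(c=1)]
  2. access 19: MISS. Cache: [98(c=1) 19(c=1)]
  3. access 19: HIT, count now 2. Cache: [98(c=1) 19(c=2)]
  4. access 98: HIT, count now 2. Cache: [19(c=2) 98(c=2)]
  5. access 98: HIT, count now 3. Cache: [19(c=2) 98(c=3)]
  6. access 19: HIT, count now 3. Cache: [98(c=3) 19(c=3)]
  7. access 19: HIT, count now 4. Cache: [98(c=3) 19(c=4)]
  8. access 98: HIT, count now 4. Cache: [19(c=4) 98(c=4)]
  9. access 98: HIT, count now 5. Cache: [19(c=4) 98(c=5)]
  10. access 98: HIT, count now 6. Cache: [19(c=4) 98(c=6)]
  11. access 98: HIT, count now 7. Cache: [19(c=4) 98(c=7)]
  12. access 19: HIT, count now 5. Cache: [19(c=5) 98(c=7)]
  13. access 9: MISS, evict 19(c=5). Cache: [9(c=1) 98(c=7)]
  14. access 98: HIT, count now 8. Cache: [9(c=1) 98(c=8)]
  15. access 9: HIT, count now 2. Cache: [9(c=2) 98(c=8)]
  16. access 19: MISS, evict 9(c=2). Cache: [19(c=1) 98(c=8)]
Total: 12 hits, 4 misses, 2 evictions

Answer: MMHHHHHHHHHHMHHM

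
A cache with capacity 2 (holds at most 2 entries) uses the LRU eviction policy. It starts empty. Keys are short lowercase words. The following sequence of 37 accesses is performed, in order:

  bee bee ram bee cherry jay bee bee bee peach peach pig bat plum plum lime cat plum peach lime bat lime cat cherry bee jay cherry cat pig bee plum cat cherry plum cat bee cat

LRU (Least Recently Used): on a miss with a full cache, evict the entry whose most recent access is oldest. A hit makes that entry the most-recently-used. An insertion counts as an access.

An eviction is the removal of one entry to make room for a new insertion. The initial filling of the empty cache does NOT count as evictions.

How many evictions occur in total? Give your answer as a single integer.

Answer: 27

Derivation:
LRU simulation (capacity=2):
  1. access bee: MISS. Cache (LRU->MRU): [bee]
  2. access bee: HIT. Cache (LRU->MRU): [bee]
  3. access ram: MISS. Cache (LRU->MRU): [bee ram]
  4. access bee: HIT. Cache (LRU->MRU): [ram bee]
  5. access cherry: MISS, evict ram. Cache (LRU->MRU): [bee cherry]
  6. access jay: MISS, evict bee. Cache (LRU->MRU): [cherry jay]
  7. access bee: MISS, evict cherry. Cache (LRU->MRU): [jay bee]
  8. access bee: HIT. Cache (LRU->MRU): [jay bee]
  9. access bee: HIT. Cache (LRU->MRU): [jay bee]
  10. access peach: MISS, evict jay. Cache (LRU->MRU): [bee peach]
  11. access peach: HIT. Cache (LRU->MRU): [bee peach]
  12. access pig: MISS, evict bee. Cache (LRU->MRU): [peach pig]
  13. access bat: MISS, evict peach. Cache (LRU->MRU): [pig bat]
  14. access plum: MISS, evict pig. Cache (LRU->MRU): [bat plum]
  15. access plum: HIT. Cache (LRU->MRU): [bat plum]
  16. access lime: MISS, evict bat. Cache (LRU->MRU): [plum lime]
  17. access cat: MISS, evict plum. Cache (LRU->MRU): [lime cat]
  18. access plum: MISS, evict lime. Cache (LRU->MRU): [cat plum]
  19. access peach: MISS, evict cat. Cache (LRU->MRU): [plum peach]
  20. access lime: MISS, evict plum. Cache (LRU->MRU): [peach lime]
  21. access bat: MISS, evict peach. Cache (LRU->MRU): [lime bat]
  22. access lime: HIT. Cache (LRU->MRU): [bat lime]
  23. access cat: MISS, evict bat. Cache (LRU->MRU): [lime cat]
  24. access cherry: MISS, evict lime. Cache (LRU->MRU): [cat cherry]
  25. access bee: MISS, evict cat. Cache (LRU->MRU): [cherry bee]
  26. access jay: MISS, evict cherry. Cache (LRU->MRU): [bee jay]
  27. access cherry: MISS, evict bee. Cache (LRU->MRU): [jay cherry]
  28. access cat: MISS, evict jay. Cache (LRU->MRU): [cherry cat]
  29. access pig: MISS, evict cherry. Cache (LRU->MRU): [cat pig]
  30. access bee: MISS, evict cat. Cache (LRU->MRU): [pig bee]
  31. access plum: MISS, evict pig. Cache (LRU->MRU): [bee plum]
  32. access cat: MISS, evict bee. Cache (LRU->MRU): [plum cat]
  33. access cherry: MISS, evict plum. Cache (LRU->MRU): [cat cherry]
  34. access plum: MISS, evict cat. Cache (LRU->MRU): [cherry plum]
  35. access cat: MISS, evict cherry. Cache (LRU->MRU): [plum cat]
  36. access bee: MISS, evict plum. Cache (LRU->MRU): [cat bee]
  37. access cat: HIT. Cache (LRU->MRU): [bee cat]
Total: 8 hits, 29 misses, 27 evictions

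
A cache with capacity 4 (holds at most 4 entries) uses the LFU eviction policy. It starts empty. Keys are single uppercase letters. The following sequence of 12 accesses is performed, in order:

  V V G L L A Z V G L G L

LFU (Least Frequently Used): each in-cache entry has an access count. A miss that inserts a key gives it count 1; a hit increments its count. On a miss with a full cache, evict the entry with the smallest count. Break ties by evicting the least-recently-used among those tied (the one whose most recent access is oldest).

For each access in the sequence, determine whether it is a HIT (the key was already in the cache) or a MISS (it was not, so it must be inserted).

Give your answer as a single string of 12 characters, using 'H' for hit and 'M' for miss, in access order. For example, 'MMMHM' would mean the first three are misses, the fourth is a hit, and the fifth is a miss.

LFU simulation (capacity=4):
  1. access V: MISS. Cache: [V(c=1)]
  2. access V: HIT, count now 2. Cache: [V(c=2)]
  3. access G: MISS. Cache: [G(c=1) V(c=2)]
  4. access L: MISS. Cache: [G(c=1) L(c=1) V(c=2)]
  5. access L: HIT, count now 2. Cache: [G(c=1) V(c=2) L(c=2)]
  6. access A: MISS. Cache: [G(c=1) A(c=1) V(c=2) L(c=2)]
  7. access Z: MISS, evict G(c=1). Cache: [A(c=1) Z(c=1) V(c=2) L(c=2)]
  8. access V: HIT, count now 3. Cache: [A(c=1) Z(c=1) L(c=2) V(c=3)]
  9. access G: MISS, evict A(c=1). Cache: [Z(c=1) G(c=1) L(c=2) V(c=3)]
  10. access L: HIT, count now 3. Cache: [Z(c=1) G(c=1) V(c=3) L(c=3)]
  11. access G: HIT, count now 2. Cache: [Z(c=1) G(c=2) V(c=3) L(c=3)]
  12. access L: HIT, count now 4. Cache: [Z(c=1) G(c=2) V(c=3) L(c=4)]
Total: 6 hits, 6 misses, 2 evictions

Answer: MHMMHMMHMHHH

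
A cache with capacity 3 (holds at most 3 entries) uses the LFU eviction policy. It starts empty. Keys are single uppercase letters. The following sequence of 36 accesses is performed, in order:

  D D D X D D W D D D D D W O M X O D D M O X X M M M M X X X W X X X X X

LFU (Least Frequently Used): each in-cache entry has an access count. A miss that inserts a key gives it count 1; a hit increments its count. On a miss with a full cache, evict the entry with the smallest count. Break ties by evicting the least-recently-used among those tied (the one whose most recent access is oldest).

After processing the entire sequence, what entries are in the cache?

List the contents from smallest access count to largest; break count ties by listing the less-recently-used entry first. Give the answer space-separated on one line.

LFU simulation (capacity=3):
  1. access D: MISS. Cache: [D(c=1)]
  2. access D: HIT, count now 2. Cache: [D(c=2)]
  3. access D: HIT, count now 3. Cache: [D(c=3)]
  4. access X: MISS. Cache: [X(c=1) D(c=3)]
  5. access D: HIT, count now 4. Cache: [X(c=1) D(c=4)]
  6. access D: HIT, count now 5. Cache: [X(c=1) D(c=5)]
  7. access W: MISS. Cache: [X(c=1) W(c=1) D(c=5)]
  8. access D: HIT, count now 6. Cache: [X(c=1) W(c=1) D(c=6)]
  9. access D: HIT, count now 7. Cache: [X(c=1) W(c=1) D(c=7)]
  10. access D: HIT, count now 8. Cache: [X(c=1) W(c=1) D(c=8)]
  11. access D: HIT, count now 9. Cache: [X(c=1) W(c=1) D(c=9)]
  12. access D: HIT, count now 10. Cache: [X(c=1) W(c=1) D(c=10)]
  13. access W: HIT, count now 2. Cache: [X(c=1) W(c=2) D(c=10)]
  14. access O: MISS, evict X(c=1). Cache: [O(c=1) W(c=2) D(c=10)]
  15. access M: MISS, evict O(c=1). Cache: [M(c=1) W(c=2) D(c=10)]
  16. access X: MISS, evict M(c=1). Cache: [X(c=1) W(c=2) D(c=10)]
  17. access O: MISS, evict X(c=1). Cache: [O(c=1) W(c=2) D(c=10)]
  18. access D: HIT, count now 11. Cache: [O(c=1) W(c=2) D(c=11)]
  19. access D: HIT, count now 12. Cache: [O(c=1) W(c=2) D(c=12)]
  20. access M: MISS, evict O(c=1). Cache: [M(c=1) W(c=2) D(c=12)]
  21. access O: MISS, evict M(c=1). Cache: [O(c=1) W(c=2) D(c=12)]
  22. access X: MISS, evict O(c=1). Cache: [X(c=1) W(c=2) D(c=12)]
  23. access X: HIT, count now 2. Cache: [W(c=2) X(c=2) D(c=12)]
  24. access M: MISS, evict W(c=2). Cache: [M(c=1) X(c=2) D(c=12)]
  25. access M: HIT, count now 2. Cache: [X(c=2) M(c=2) D(c=12)]
  26. access M: HIT, count now 3. Cache: [X(c=2) M(c=3) D(c=12)]
  27. access M: HIT, count now 4. Cache: [X(c=2) M(c=4) D(c=12)]
  28. access X: HIT, count now 3. Cache: [X(c=3) M(c=4) D(c=12)]
  29. access X: HIT, count now 4. Cache: [M(c=4) X(c=4) D(c=12)]
  30. access X: HIT, count now 5. Cache: [M(c=4) X(c=5) D(c=12)]
  31. access W: MISS, evict M(c=4). Cache: [W(c=1) X(c=5) D(c=12)]
  32. access X: HIT, count now 6. Cache: [W(c=1) X(c=6) D(c=12)]
  33. access X: HIT, count now 7. Cache: [W(c=1) X(c=7) D(c=12)]
  34. access X: HIT, count now 8. Cache: [W(c=1) X(c=8) D(c=12)]
  35. access X: HIT, count now 9. Cache: [W(c=1) X(c=9) D(c=12)]
  36. access X: HIT, count now 10. Cache: [W(c=1) X(c=10) D(c=12)]
Total: 24 hits, 12 misses, 9 evictions

Answer: W X D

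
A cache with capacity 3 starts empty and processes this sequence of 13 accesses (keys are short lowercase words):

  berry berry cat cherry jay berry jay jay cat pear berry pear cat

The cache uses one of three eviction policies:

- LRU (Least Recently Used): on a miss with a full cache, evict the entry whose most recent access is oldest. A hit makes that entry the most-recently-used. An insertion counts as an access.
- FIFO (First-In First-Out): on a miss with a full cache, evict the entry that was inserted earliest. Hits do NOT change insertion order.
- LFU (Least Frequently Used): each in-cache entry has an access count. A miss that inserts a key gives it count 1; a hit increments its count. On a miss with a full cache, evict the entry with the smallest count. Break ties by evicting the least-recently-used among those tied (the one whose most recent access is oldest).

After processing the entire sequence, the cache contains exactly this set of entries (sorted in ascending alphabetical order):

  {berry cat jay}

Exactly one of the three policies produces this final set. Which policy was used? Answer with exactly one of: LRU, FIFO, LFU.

Answer: LFU

Derivation:
Simulating under each policy and comparing final sets:
  LRU: final set = {berry cat pear} -> differs
  FIFO: final set = {berry cat pear} -> differs
  LFU: final set = {berry cat jay} -> MATCHES target
Only LFU produces the target set.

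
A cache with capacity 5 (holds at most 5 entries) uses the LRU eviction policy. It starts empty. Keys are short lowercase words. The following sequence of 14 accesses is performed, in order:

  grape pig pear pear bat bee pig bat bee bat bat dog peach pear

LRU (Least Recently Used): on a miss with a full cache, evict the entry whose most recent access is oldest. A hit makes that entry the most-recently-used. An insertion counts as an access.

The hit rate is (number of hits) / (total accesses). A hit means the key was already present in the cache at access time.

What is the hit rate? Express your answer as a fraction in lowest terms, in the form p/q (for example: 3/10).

Answer: 3/7

Derivation:
LRU simulation (capacity=5):
  1. access grape: MISS. Cache (LRU->MRU): [grape]
  2. access pig: MISS. Cache (LRU->MRU): [grape pig]
  3. access pear: MISS. Cache (LRU->MRU): [grape pig pear]
  4. access pear: HIT. Cache (LRU->MRU): [grape pig pear]
  5. access bat: MISS. Cache (LRU->MRU): [grape pig pear bat]
  6. access bee: MISS. Cache (LRU->MRU): [grape pig pear bat bee]
  7. access pig: HIT. Cache (LRU->MRU): [grape pear bat bee pig]
  8. access bat: HIT. Cache (LRU->MRU): [grape pear bee pig bat]
  9. access bee: HIT. Cache (LRU->MRU): [grape pear pig bat bee]
  10. access bat: HIT. Cache (LRU->MRU): [grape pear pig bee bat]
  11. access bat: HIT. Cache (LRU->MRU): [grape pear pig bee bat]
  12. access dog: MISS, evict grape. Cache (LRU->MRU): [pear pig bee bat dog]
  13. access peach: MISS, evict pear. Cache (LRU->MRU): [pig bee bat dog peach]
  14. access pear: MISS, evict pig. Cache (LRU->MRU): [bee bat dog peach pear]
Total: 6 hits, 8 misses, 3 evictions

Hit rate = 6/14 = 3/7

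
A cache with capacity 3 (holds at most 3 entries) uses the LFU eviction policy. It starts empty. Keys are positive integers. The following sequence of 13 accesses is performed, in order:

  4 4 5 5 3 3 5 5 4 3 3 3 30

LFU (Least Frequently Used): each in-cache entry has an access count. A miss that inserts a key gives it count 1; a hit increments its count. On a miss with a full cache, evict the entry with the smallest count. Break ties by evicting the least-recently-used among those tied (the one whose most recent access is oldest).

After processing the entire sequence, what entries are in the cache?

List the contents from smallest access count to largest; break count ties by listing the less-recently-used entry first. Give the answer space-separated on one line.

Answer: 30 5 3

Derivation:
LFU simulation (capacity=3):
  1. access 4: MISS. Cache: [4(c=1)]
  2. access 4: HIT, count now 2. Cache: [4(c=2)]
  3. access 5: MISS. Cache: [5(c=1) 4(c=2)]
  4. access 5: HIT, count now 2. Cache: [4(c=2) 5(c=2)]
  5. access 3: MISS. Cache: [3(c=1) 4(c=2) 5(c=2)]
  6. access 3: HIT, count now 2. Cache: [4(c=2) 5(c=2) 3(c=2)]
  7. access 5: HIT, count now 3. Cache: [4(c=2) 3(c=2) 5(c=3)]
  8. access 5: HIT, count now 4. Cache: [4(c=2) 3(c=2) 5(c=4)]
  9. access 4: HIT, count now 3. Cache: [3(c=2) 4(c=3) 5(c=4)]
  10. access 3: HIT, count now 3. Cache: [4(c=3) 3(c=3) 5(c=4)]
  11. access 3: HIT, count now 4. Cache: [4(c=3) 5(c=4) 3(c=4)]
  12. access 3: HIT, count now 5. Cache: [4(c=3) 5(c=4) 3(c=5)]
  13. access 30: MISS, evict 4(c=3). Cache: [30(c=1) 5(c=4) 3(c=5)]
Total: 9 hits, 4 misses, 1 evictions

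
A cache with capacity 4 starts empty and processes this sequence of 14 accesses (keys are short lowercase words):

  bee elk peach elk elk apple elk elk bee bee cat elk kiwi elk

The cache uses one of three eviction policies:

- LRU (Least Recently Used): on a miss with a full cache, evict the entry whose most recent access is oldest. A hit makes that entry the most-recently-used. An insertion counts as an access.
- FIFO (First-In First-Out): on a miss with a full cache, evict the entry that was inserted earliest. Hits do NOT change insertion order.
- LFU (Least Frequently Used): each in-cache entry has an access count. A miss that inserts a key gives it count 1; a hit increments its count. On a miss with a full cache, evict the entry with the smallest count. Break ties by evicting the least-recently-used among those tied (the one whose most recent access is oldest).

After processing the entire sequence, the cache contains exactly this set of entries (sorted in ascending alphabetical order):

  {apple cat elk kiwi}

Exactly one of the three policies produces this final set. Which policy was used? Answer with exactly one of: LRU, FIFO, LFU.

Simulating under each policy and comparing final sets:
  LRU: final set = {bee cat elk kiwi} -> differs
  FIFO: final set = {apple cat elk kiwi} -> MATCHES target
  LFU: final set = {bee cat elk kiwi} -> differs
Only FIFO produces the target set.

Answer: FIFO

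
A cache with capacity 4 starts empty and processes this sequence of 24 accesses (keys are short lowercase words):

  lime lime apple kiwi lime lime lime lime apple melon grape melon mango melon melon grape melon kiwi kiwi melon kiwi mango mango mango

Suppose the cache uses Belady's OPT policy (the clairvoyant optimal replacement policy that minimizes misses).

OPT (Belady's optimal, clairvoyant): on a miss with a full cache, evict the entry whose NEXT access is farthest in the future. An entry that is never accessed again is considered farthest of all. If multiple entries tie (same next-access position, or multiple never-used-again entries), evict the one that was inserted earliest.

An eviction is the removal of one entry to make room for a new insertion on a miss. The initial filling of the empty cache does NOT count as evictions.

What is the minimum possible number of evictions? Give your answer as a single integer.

OPT (Belady) simulation (capacity=4):
  1. access lime: MISS. Cache: [lime]
  2. access lime: HIT. Next use of lime: step 5. Cache: [lime]
  3. access apple: MISS. Cache: [lime apple]
  4. access kiwi: MISS. Cache: [lime apple kiwi]
  5. access lime: HIT. Next use of lime: step 6. Cache: [lime apple kiwi]
  6. access lime: HIT. Next use of lime: step 7. Cache: [lime apple kiwi]
  7. access lime: HIT. Next use of lime: step 8. Cache: [lime apple kiwi]
  8. access lime: HIT. Next use of lime: never. Cache: [lime apple kiwi]
  9. access apple: HIT. Next use of apple: never. Cache: [lime apple kiwi]
  10. access melon: MISS. Cache: [lime apple kiwi melon]
  11. access grape: MISS, evict lime (next use: never). Cache: [apple kiwi melon grape]
  12. access melon: HIT. Next use of melon: step 14. Cache: [apple kiwi melon grape]
  13. access mango: MISS, evict apple (next use: never). Cache: [kiwi melon grape mango]
  14. access melon: HIT. Next use of melon: step 15. Cache: [kiwi melon grape mango]
  15. access melon: HIT. Next use of melon: step 17. Cache: [kiwi melon grape mango]
  16. access grape: HIT. Next use of grape: never. Cache: [kiwi melon grape mango]
  17. access melon: HIT. Next use of melon: step 20. Cache: [kiwi melon grape mango]
  18. access kiwi: HIT. Next use of kiwi: step 19. Cache: [kiwi melon grape mango]
  19. access kiwi: HIT. Next use of kiwi: step 21. Cache: [kiwi melon grape mango]
  20. access melon: HIT. Next use of melon: never. Cache: [kiwi melon grape mango]
  21. access kiwi: HIT. Next use of kiwi: never. Cache: [kiwi melon grape mango]
  22. access mango: HIT. Next use of mango: step 23. Cache: [kiwi melon grape mango]
  23. access mango: HIT. Next use of mango: step 24. Cache: [kiwi melon grape mango]
  24. access mango: HIT. Next use of mango: never. Cache: [kiwi melon grape mango]
Total: 18 hits, 6 misses, 2 evictions

Answer: 2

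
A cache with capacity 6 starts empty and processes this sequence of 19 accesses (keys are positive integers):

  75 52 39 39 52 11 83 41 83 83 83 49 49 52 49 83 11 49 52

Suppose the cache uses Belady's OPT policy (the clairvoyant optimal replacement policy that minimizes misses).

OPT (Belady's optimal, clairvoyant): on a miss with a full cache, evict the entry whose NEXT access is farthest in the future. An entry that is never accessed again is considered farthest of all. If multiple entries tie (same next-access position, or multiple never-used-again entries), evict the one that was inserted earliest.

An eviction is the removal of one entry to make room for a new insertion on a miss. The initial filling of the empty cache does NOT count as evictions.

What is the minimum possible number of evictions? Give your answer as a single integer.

Answer: 1

Derivation:
OPT (Belady) simulation (capacity=6):
  1. access 75: MISS. Cache: [75]
  2. access 52: MISS. Cache: [75 52]
  3. access 39: MISS. Cache: [75 52 39]
  4. access 39: HIT. Next use of 39: never. Cache: [75 52 39]
  5. access 52: HIT. Next use of 52: step 14. Cache: [75 52 39]
  6. access 11: MISS. Cache: [75 52 39 11]
  7. access 83: MISS. Cache: [75 52 39 11 83]
  8. access 41: MISS. Cache: [75 52 39 11 83 41]
  9. access 83: HIT. Next use of 83: step 10. Cache: [75 52 39 11 83 41]
  10. access 83: HIT. Next use of 83: step 11. Cache: [75 52 39 11 83 41]
  11. access 83: HIT. Next use of 83: step 16. Cache: [75 52 39 11 83 41]
  12. access 49: MISS, evict 75 (next use: never). Cache: [52 39 11 83 41 49]
  13. access 49: HIT. Next use of 49: step 15. Cache: [52 39 11 83 41 49]
  14. access 52: HIT. Next use of 52: step 19. Cache: [52 39 11 83 41 49]
  15. access 49: HIT. Next use of 49: step 18. Cache: [52 39 11 83 41 49]
  16. access 83: HIT. Next use of 83: never. Cache: [52 39 11 83 41 49]
  17. access 11: HIT. Next use of 11: never. Cache: [52 39 11 83 41 49]
  18. access 49: HIT. Next use of 49: never. Cache: [52 39 11 83 41 49]
  19. access 52: HIT. Next use of 52: never. Cache: [52 39 11 83 41 49]
Total: 12 hits, 7 misses, 1 evictions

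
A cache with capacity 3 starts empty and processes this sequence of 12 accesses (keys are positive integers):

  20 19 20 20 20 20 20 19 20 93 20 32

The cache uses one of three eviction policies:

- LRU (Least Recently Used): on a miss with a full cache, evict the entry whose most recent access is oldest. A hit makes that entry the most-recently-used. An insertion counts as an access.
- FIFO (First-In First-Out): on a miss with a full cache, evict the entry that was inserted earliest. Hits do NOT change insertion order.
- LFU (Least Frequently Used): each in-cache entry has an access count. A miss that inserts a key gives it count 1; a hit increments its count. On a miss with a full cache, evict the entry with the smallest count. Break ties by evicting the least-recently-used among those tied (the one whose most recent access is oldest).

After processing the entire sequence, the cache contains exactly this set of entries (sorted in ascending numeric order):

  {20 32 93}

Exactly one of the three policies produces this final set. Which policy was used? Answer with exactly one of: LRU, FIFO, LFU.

Simulating under each policy and comparing final sets:
  LRU: final set = {20 32 93} -> MATCHES target
  FIFO: final set = {19 32 93} -> differs
  LFU: final set = {19 20 32} -> differs
Only LRU produces the target set.

Answer: LRU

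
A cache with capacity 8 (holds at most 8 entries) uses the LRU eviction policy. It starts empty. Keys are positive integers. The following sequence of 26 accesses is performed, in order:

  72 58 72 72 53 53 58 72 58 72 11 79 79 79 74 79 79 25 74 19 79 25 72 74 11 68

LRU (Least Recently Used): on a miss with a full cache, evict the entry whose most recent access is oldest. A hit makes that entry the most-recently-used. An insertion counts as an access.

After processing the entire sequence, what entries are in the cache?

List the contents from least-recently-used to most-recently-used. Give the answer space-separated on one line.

Answer: 58 19 79 25 72 74 11 68

Derivation:
LRU simulation (capacity=8):
  1. access 72: MISS. Cache (LRU->MRU): [72]
  2. access 58: MISS. Cache (LRU->MRU): [72 58]
  3. access 72: HIT. Cache (LRU->MRU): [58 72]
  4. access 72: HIT. Cache (LRU->MRU): [58 72]
  5. access 53: MISS. Cache (LRU->MRU): [58 72 53]
  6. access 53: HIT. Cache (LRU->MRU): [58 72 53]
  7. access 58: HIT. Cache (LRU->MRU): [72 53 58]
  8. access 72: HIT. Cache (LRU->MRU): [53 58 72]
  9. access 58: HIT. Cache (LRU->MRU): [53 72 58]
  10. access 72: HIT. Cache (LRU->MRU): [53 58 72]
  11. access 11: MISS. Cache (LRU->MRU): [53 58 72 11]
  12. access 79: MISS. Cache (LRU->MRU): [53 58 72 11 79]
  13. access 79: HIT. Cache (LRU->MRU): [53 58 72 11 79]
  14. access 79: HIT. Cache (LRU->MRU): [53 58 72 11 79]
  15. access 74: MISS. Cache (LRU->MRU): [53 58 72 11 79 74]
  16. access 79: HIT. Cache (LRU->MRU): [53 58 72 11 74 79]
  17. access 79: HIT. Cache (LRU->MRU): [53 58 72 11 74 79]
  18. access 25: MISS. Cache (LRU->MRU): [53 58 72 11 74 79 25]
  19. access 74: HIT. Cache (LRU->MRU): [53 58 72 11 79 25 74]
  20. access 19: MISS. Cache (LRU->MRU): [53 58 72 11 79 25 74 19]
  21. access 79: HIT. Cache (LRU->MRU): [53 58 72 11 25 74 19 79]
  22. access 25: HIT. Cache (LRU->MRU): [53 58 72 11 74 19 79 25]
  23. access 72: HIT. Cache (LRU->MRU): [53 58 11 74 19 79 25 72]
  24. access 74: HIT. Cache (LRU->MRU): [53 58 11 19 79 25 72 74]
  25. access 11: HIT. Cache (LRU->MRU): [53 58 19 79 25 72 74 11]
  26. access 68: MISS, evict 53. Cache (LRU->MRU): [58 19 79 25 72 74 11 68]
Total: 17 hits, 9 misses, 1 evictions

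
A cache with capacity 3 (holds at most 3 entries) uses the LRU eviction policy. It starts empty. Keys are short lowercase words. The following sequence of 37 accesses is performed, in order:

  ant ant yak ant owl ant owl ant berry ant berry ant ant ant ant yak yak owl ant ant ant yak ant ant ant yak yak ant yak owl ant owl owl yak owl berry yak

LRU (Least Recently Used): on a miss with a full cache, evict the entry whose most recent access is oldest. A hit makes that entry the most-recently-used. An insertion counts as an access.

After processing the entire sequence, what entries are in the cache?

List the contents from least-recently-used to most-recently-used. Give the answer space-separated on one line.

Answer: owl berry yak

Derivation:
LRU simulation (capacity=3):
  1. access ant: MISS. Cache (LRU->MRU): [ant]
  2. access ant: HIT. Cache (LRU->MRU): [ant]
  3. access yak: MISS. Cache (LRU->MRU): [ant yak]
  4. access ant: HIT. Cache (LRU->MRU): [yak ant]
  5. access owl: MISS. Cache (LRU->MRU): [yak ant owl]
  6. access ant: HIT. Cache (LRU->MRU): [yak owl ant]
  7. access owl: HIT. Cache (LRU->MRU): [yak ant owl]
  8. access ant: HIT. Cache (LRU->MRU): [yak owl ant]
  9. access berry: MISS, evict yak. Cache (LRU->MRU): [owl ant berry]
  10. access ant: HIT. Cache (LRU->MRU): [owl berry ant]
  11. access berry: HIT. Cache (LRU->MRU): [owl ant berry]
  12. access ant: HIT. Cache (LRU->MRU): [owl berry ant]
  13. access ant: HIT. Cache (LRU->MRU): [owl berry ant]
  14. access ant: HIT. Cache (LRU->MRU): [owl berry ant]
  15. access ant: HIT. Cache (LRU->MRU): [owl berry ant]
  16. access yak: MISS, evict owl. Cache (LRU->MRU): [berry ant yak]
  17. access yak: HIT. Cache (LRU->MRU): [berry ant yak]
  18. access owl: MISS, evict berry. Cache (LRU->MRU): [ant yak owl]
  19. access ant: HIT. Cache (LRU->MRU): [yak owl ant]
  20. access ant: HIT. Cache (LRU->MRU): [yak owl ant]
  21. access ant: HIT. Cache (LRU->MRU): [yak owl ant]
  22. access yak: HIT. Cache (LRU->MRU): [owl ant yak]
  23. access ant: HIT. Cache (LRU->MRU): [owl yak ant]
  24. access ant: HIT. Cache (LRU->MRU): [owl yak ant]
  25. access ant: HIT. Cache (LRU->MRU): [owl yak ant]
  26. access yak: HIT. Cache (LRU->MRU): [owl ant yak]
  27. access yak: HIT. Cache (LRU->MRU): [owl ant yak]
  28. access ant: HIT. Cache (LRU->MRU): [owl yak ant]
  29. access yak: HIT. Cache (LRU->MRU): [owl ant yak]
  30. access owl: HIT. Cache (LRU->MRU): [ant yak owl]
  31. access ant: HIT. Cache (LRU->MRU): [yak owl ant]
  32. access owl: HIT. Cache (LRU->MRU): [yak ant owl]
  33. access owl: HIT. Cache (LRU->MRU): [yak ant owl]
  34. access yak: HIT. Cache (LRU->MRU): [ant owl yak]
  35. access owl: HIT. Cache (LRU->MRU): [ant yak owl]
  36. access berry: MISS, evict ant. Cache (LRU->MRU): [yak owl berry]
  37. access yak: HIT. Cache (LRU->MRU): [owl berry yak]
Total: 30 hits, 7 misses, 4 evictions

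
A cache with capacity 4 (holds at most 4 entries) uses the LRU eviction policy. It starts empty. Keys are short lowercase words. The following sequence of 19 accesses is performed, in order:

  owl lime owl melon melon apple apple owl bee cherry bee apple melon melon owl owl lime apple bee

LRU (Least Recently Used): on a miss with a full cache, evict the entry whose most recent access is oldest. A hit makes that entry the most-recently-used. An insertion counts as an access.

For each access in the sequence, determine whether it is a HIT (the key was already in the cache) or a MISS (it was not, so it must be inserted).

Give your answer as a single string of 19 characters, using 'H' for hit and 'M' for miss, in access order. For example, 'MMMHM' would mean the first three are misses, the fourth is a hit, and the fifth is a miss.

Answer: MMHMHMHHMMHHMHMHMHM

Derivation:
LRU simulation (capacity=4):
  1. access owl: MISS. Cache (LRU->MRU): [owl]
  2. access lime: MISS. Cache (LRU->MRU): [owl lime]
  3. access owl: HIT. Cache (LRU->MRU): [lime owl]
  4. access melon: MISS. Cache (LRU->MRU): [lime owl melon]
  5. access melon: HIT. Cache (LRU->MRU): [lime owl melon]
  6. access apple: MISS. Cache (LRU->MRU): [lime owl melon apple]
  7. access apple: HIT. Cache (LRU->MRU): [lime owl melon apple]
  8. access owl: HIT. Cache (LRU->MRU): [lime melon apple owl]
  9. access bee: MISS, evict lime. Cache (LRU->MRU): [melon apple owl bee]
  10. access cherry: MISS, evict melon. Cache (LRU->MRU): [apple owl bee cherry]
  11. access bee: HIT. Cache (LRU->MRU): [apple owl cherry bee]
  12. access apple: HIT. Cache (LRU->MRU): [owl cherry bee apple]
  13. access melon: MISS, evict owl. Cache (LRU->MRU): [cherry bee apple melon]
  14. access melon: HIT. Cache (LRU->MRU): [cherry bee apple melon]
  15. access owl: MISS, evict cherry. Cache (LRU->MRU): [bee apple melon owl]
  16. access owl: HIT. Cache (LRU->MRU): [bee apple melon owl]
  17. access lime: MISS, evict bee. Cache (LRU->MRU): [apple melon owl lime]
  18. access apple: HIT. Cache (LRU->MRU): [melon owl lime apple]
  19. access bee: MISS, evict melon. Cache (LRU->MRU): [owl lime apple bee]
Total: 9 hits, 10 misses, 6 evictions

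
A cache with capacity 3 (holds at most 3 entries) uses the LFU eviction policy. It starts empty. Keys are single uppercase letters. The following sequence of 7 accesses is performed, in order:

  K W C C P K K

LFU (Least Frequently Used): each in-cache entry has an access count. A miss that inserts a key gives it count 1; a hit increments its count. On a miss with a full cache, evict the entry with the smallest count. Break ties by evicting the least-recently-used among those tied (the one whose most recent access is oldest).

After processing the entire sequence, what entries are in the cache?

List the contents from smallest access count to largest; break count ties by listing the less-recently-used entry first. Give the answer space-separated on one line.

Answer: P C K

Derivation:
LFU simulation (capacity=3):
  1. access K: MISS. Cache: [K(c=1)]
  2. access W: MISS. Cache: [K(c=1) W(c=1)]
  3. access C: MISS. Cache: [K(c=1) W(c=1) C(c=1)]
  4. access C: HIT, count now 2. Cache: [K(c=1) W(c=1) C(c=2)]
  5. access P: MISS, evict K(c=1). Cache: [W(c=1) P(c=1) C(c=2)]
  6. access K: MISS, evict W(c=1). Cache: [P(c=1) K(c=1) C(c=2)]
  7. access K: HIT, count now 2. Cache: [P(c=1) C(c=2) K(c=2)]
Total: 2 hits, 5 misses, 2 evictions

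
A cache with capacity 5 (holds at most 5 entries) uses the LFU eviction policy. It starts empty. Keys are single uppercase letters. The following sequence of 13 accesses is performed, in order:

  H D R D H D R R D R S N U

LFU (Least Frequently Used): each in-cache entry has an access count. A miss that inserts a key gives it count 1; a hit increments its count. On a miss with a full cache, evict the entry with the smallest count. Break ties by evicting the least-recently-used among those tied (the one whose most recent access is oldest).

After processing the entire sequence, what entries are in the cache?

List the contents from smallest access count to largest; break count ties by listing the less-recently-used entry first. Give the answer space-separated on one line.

Answer: N U H D R

Derivation:
LFU simulation (capacity=5):
  1. access H: MISS. Cache: [H(c=1)]
  2. access D: MISS. Cache: [H(c=1) D(c=1)]
  3. access R: MISS. Cache: [H(c=1) D(c=1) R(c=1)]
  4. access D: HIT, count now 2. Cache: [H(c=1) R(c=1) D(c=2)]
  5. access H: HIT, count now 2. Cache: [R(c=1) D(c=2) H(c=2)]
  6. access D: HIT, count now 3. Cache: [R(c=1) H(c=2) D(c=3)]
  7. access R: HIT, count now 2. Cache: [H(c=2) R(c=2) D(c=3)]
  8. access R: HIT, count now 3. Cache: [H(c=2) D(c=3) R(c=3)]
  9. access D: HIT, count now 4. Cache: [H(c=2) R(c=3) D(c=4)]
  10. access R: HIT, count now 4. Cache: [H(c=2) D(c=4) R(c=4)]
  11. access S: MISS. Cache: [S(c=1) H(c=2) D(c=4) R(c=4)]
  12. access N: MISS. Cache: [S(c=1) N(c=1) H(c=2) D(c=4) R(c=4)]
  13. access U: MISS, evict S(c=1). Cache: [N(c=1) U(c=1) H(c=2) D(c=4) R(c=4)]
Total: 7 hits, 6 misses, 1 evictions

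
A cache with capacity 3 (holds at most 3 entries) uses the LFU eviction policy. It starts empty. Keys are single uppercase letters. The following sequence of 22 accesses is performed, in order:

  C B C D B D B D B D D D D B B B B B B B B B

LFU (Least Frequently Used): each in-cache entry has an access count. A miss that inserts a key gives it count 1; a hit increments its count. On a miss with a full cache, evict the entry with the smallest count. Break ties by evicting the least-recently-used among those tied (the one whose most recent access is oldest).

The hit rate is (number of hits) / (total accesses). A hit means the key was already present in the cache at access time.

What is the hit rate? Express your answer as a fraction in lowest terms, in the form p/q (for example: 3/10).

Answer: 19/22

Derivation:
LFU simulation (capacity=3):
  1. access C: MISS. Cache: [C(c=1)]
  2. access B: MISS. Cache: [C(c=1) B(c=1)]
  3. access C: HIT, count now 2. Cache: [B(c=1) C(c=2)]
  4. access D: MISS. Cache: [B(c=1) D(c=1) C(c=2)]
  5. access B: HIT, count now 2. Cache: [D(c=1) C(c=2) B(c=2)]
  6. access D: HIT, count now 2. Cache: [C(c=2) B(c=2) D(c=2)]
  7. access B: HIT, count now 3. Cache: [C(c=2) D(c=2) B(c=3)]
  8. access D: HIT, count now 3. Cache: [C(c=2) B(c=3) D(c=3)]
  9. access B: HIT, count now 4. Cache: [C(c=2) D(c=3) B(c=4)]
  10. access D: HIT, count now 4. Cache: [C(c=2) B(c=4) D(c=4)]
  11. access D: HIT, count now 5. Cache: [C(c=2) B(c=4) D(c=5)]
  12. access D: HIT, count now 6. Cache: [C(c=2) B(c=4) D(c=6)]
  13. access D: HIT, count now 7. Cache: [C(c=2) B(c=4) D(c=7)]
  14. access B: HIT, count now 5. Cache: [C(c=2) B(c=5) D(c=7)]
  15. access B: HIT, count now 6. Cache: [C(c=2) B(c=6) D(c=7)]
  16. access B: HIT, count now 7. Cache: [C(c=2) D(c=7) B(c=7)]
  17. access B: HIT, count now 8. Cache: [C(c=2) D(c=7) B(c=8)]
  18. access B: HIT, count now 9. Cache: [C(c=2) D(c=7) B(c=9)]
  19. access B: HIT, count now 10. Cache: [C(c=2) D(c=7) B(c=10)]
  20. access B: HIT, count now 11. Cache: [C(c=2) D(c=7) B(c=11)]
  21. access B: HIT, count now 12. Cache: [C(c=2) D(c=7) B(c=12)]
  22. access B: HIT, count now 13. Cache: [C(c=2) D(c=7) B(c=13)]
Total: 19 hits, 3 misses, 0 evictions

Hit rate = 19/22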